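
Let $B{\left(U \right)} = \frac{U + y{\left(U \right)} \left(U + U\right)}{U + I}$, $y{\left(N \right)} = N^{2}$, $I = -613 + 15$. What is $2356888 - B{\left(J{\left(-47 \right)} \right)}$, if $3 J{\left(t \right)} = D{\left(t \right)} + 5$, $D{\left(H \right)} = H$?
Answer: $\frac{240401659}{102} \approx 2.3569 \cdot 10^{6}$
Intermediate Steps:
$I = -598$
$J{\left(t \right)} = \frac{5}{3} + \frac{t}{3}$ ($J{\left(t \right)} = \frac{t + 5}{3} = \frac{5 + t}{3} = \frac{5}{3} + \frac{t}{3}$)
$B{\left(U \right)} = \frac{U + 2 U^{3}}{-598 + U}$ ($B{\left(U \right)} = \frac{U + U^{2} \left(U + U\right)}{U - 598} = \frac{U + U^{2} \cdot 2 U}{-598 + U} = \frac{U + 2 U^{3}}{-598 + U}$)
$2356888 - B{\left(J{\left(-47 \right)} \right)} = 2356888 - \frac{\left(\frac{5}{3} + \frac{1}{3} \left(-47\right)\right) + 2 \left(\frac{5}{3} + \frac{1}{3} \left(-47\right)\right)^{3}}{-598 + \left(\frac{5}{3} + \frac{1}{3} \left(-47\right)\right)} = 2356888 - \frac{\left(\frac{5}{3} - \frac{47}{3}\right) + 2 \left(\frac{5}{3} - \frac{47}{3}\right)^{3}}{-598 + \left(\frac{5}{3} - \frac{47}{3}\right)} = 2356888 - \frac{-14 + 2 \left(-14\right)^{3}}{-598 - 14} = 2356888 - \frac{-14 + 2 \left(-2744\right)}{-612} = 2356888 - - \frac{-14 - 5488}{612} = 2356888 - \left(- \frac{1}{612}\right) \left(-5502\right) = 2356888 - \frac{917}{102} = \frac{240401659}{102}$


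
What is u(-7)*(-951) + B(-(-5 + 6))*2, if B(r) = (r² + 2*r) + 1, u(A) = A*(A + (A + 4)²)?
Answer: 13314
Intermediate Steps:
u(A) = A*(A + (4 + A)²)
B(r) = 1 + r² + 2*r
u(-7)*(-951) + B(-(-5 + 6))*2 = -7*(-7 + (4 - 7)²)*(-951) + (1 + (-(-5 + 6))² + 2*(-(-5 + 6)))*2 = -7*(-7 + (-3)²)*(-951) + (1 + (-1*1)² + 2*(-1*1))*2 = -7*(-7 + 9)*(-951) + (1 + (-1)² + 2*(-1))*2 = -7*2*(-951) + (1 + 1 - 2)*2 = -14*(-951) + 0*2 = 13314 + 0 = 13314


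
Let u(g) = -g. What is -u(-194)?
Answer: -194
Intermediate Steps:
-u(-194) = -(-1)*(-194) = -1*194 = -194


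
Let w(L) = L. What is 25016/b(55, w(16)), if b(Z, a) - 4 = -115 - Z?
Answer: -12508/83 ≈ -150.70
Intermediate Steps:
b(Z, a) = -111 - Z (b(Z, a) = 4 + (-115 - Z) = -111 - Z)
25016/b(55, w(16)) = 25016/(-111 - 1*55) = 25016/(-111 - 55) = 25016/(-166) = 25016*(-1/166) = -12508/83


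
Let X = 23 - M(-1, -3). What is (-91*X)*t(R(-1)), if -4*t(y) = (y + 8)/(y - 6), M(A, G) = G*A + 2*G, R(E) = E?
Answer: -1183/2 ≈ -591.50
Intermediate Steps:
M(A, G) = 2*G + A*G (M(A, G) = A*G + 2*G = 2*G + A*G)
t(y) = -(8 + y)/(4*(-6 + y)) (t(y) = -(y + 8)/(4*(y - 6)) = -(8 + y)/(4*(-6 + y)))
X = 26 (X = 23 - (-3)*(2 - 1) = 23 - (-3) = 23 - 1*(-3) = 23 + 3 = 26)
(-91*X)*t(R(-1)) = (-91*26)*((-8 - 1*(-1))/(4*(-6 - 1))) = -1183*(-8 + 1)/(2*(-7)) = -1183*(-1)*(-7)/(2*7) = -2366*1/4 = -1183/2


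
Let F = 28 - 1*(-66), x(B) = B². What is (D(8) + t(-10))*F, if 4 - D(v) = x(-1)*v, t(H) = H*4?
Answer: -4136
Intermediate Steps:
t(H) = 4*H
F = 94 (F = 28 + 66 = 94)
D(v) = 4 - v (D(v) = 4 - (-1)²*v = 4 - v)
(D(8) + t(-10))*F = ((4 - 1*8) + 4*(-10))*94 = ((4 - 8) - 40)*94 = (-4 - 40)*94 = -44*94 = -4136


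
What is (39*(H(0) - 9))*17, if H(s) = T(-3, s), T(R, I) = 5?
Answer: -2652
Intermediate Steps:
H(s) = 5
(39*(H(0) - 9))*17 = (39*(5 - 9))*17 = (39*(-4))*17 = -156*17 = -2652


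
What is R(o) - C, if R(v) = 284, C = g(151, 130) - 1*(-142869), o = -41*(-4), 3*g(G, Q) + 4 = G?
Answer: -142634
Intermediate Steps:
g(G, Q) = -4/3 + G/3
o = 164
C = 142918 (C = (-4/3 + (⅓)*151) - 1*(-142869) = (-4/3 + 151/3) + 142869 = 49 + 142869 = 142918)
R(o) - C = 284 - 1*142918 = 284 - 142918 = -142634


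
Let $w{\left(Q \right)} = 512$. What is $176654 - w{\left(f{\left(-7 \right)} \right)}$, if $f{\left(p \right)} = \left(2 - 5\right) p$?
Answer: $176142$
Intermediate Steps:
$f{\left(p \right)} = - 3 p$
$176654 - w{\left(f{\left(-7 \right)} \right)} = 176654 - 512 = 176142$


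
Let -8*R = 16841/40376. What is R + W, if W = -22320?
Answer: -7209555401/323008 ≈ -22320.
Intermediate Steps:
R = -16841/323008 (R = -16841/(8*40376) = -1/8*16841/40376 = -16841/323008 ≈ -0.052138)
R + W = -16841/323008 - 22320 = -7209555401/323008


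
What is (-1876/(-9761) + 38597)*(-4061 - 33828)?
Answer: -14274574395577/9761 ≈ -1.4624e+9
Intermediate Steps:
(-1876/(-9761) + 38597)*(-4061 - 33828) = (-1876*(-1/9761) + 38597)*(-37889) = (1876/9761 + 38597)*(-37889) = (376747193/9761)*(-37889) = -14274574395577/9761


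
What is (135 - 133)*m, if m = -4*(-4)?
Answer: 32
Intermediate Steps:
m = 16
(135 - 133)*m = (135 - 133)*16 = 2*16 = 32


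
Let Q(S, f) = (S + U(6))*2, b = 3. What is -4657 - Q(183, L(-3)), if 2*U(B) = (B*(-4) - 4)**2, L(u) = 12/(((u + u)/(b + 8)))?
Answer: -5807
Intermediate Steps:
L(u) = 66/u (L(u) = 12/(((u + u)/(3 + 8))) = 12/(((2*u)/11)) = 12/(((2*u)*(1/11))) = 12/((2*u/11)) = 12*(11/(2*u)) = 66/u)
U(B) = (-4 - 4*B)**2/2 (U(B) = (B*(-4) - 4)**2/2 = (-4*B - 4)**2/2 = (-4 - 4*B)**2/2)
Q(S, f) = 784 + 2*S (Q(S, f) = (S + 8*(1 + 6)**2)*2 = (S + 8*7**2)*2 = (S + 8*49)*2 = (S + 392)*2 = (392 + S)*2 = 784 + 2*S)
-4657 - Q(183, L(-3)) = -4657 - (784 + 2*183) = -4657 - (784 + 366) = -4657 - 1*1150 = -4657 - 1150 = -5807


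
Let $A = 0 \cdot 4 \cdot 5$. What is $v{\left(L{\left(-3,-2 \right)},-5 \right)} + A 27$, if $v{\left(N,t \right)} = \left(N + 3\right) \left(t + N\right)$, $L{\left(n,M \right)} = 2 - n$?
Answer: $0$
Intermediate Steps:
$v{\left(N,t \right)} = \left(3 + N\right) \left(N + t\right)$
$A = 0$ ($A = 0 \cdot 5 = 0$)
$v{\left(L{\left(-3,-2 \right)},-5 \right)} + A 27 = \left(\left(2 - -3\right)^{2} + 3 \left(2 - -3\right) + 3 \left(-5\right) + \left(2 - -3\right) \left(-5\right)\right) + 0 \cdot 27 = \left(\left(2 + 3\right)^{2} + 3 \left(2 + 3\right) - 15 + \left(2 + 3\right) \left(-5\right)\right) + 0 = \left(5^{2} + 3 \cdot 5 - 15 + 5 \left(-5\right)\right) + 0 = \left(25 + 15 - 15 - 25\right) + 0 = 0 + 0 = 0$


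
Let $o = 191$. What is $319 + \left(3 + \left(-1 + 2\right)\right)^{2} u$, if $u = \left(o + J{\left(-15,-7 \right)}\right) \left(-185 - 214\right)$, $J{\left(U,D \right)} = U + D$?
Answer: $-1078577$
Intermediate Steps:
$J{\left(U,D \right)} = D + U$
$u = -67431$ ($u = \left(191 - 22\right) \left(-185 - 214\right) = \left(191 - 22\right) \left(-399\right) = 169 \left(-399\right) = -67431$)
$319 + \left(3 + \left(-1 + 2\right)\right)^{2} u = 319 + \left(3 + \left(-1 + 2\right)\right)^{2} \left(-67431\right) = 319 + \left(3 + 1\right)^{2} \left(-67431\right) = 319 + 4^{2} \left(-67431\right) = 319 + 16 \left(-67431\right) = 319 - 1078896 = -1078577$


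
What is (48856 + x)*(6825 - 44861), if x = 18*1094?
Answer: -2607291728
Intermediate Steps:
x = 19692
(48856 + x)*(6825 - 44861) = (48856 + 19692)*(6825 - 44861) = 68548*(-38036) = -2607291728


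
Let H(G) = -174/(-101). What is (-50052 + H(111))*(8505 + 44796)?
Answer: -269440712478/101 ≈ -2.6677e+9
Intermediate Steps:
H(G) = 174/101 (H(G) = -174*(-1/101) = 174/101)
(-50052 + H(111))*(8505 + 44796) = (-50052 + 174/101)*(8505 + 44796) = -5055078/101*53301 = -269440712478/101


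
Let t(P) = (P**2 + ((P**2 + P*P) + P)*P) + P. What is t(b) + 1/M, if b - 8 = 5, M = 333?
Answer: 1580086/333 ≈ 4745.0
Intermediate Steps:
b = 13 (b = 8 + 5 = 13)
t(P) = P + P**2 + P*(P + 2*P**2) (t(P) = (P**2 + ((P**2 + P**2) + P)*P) + P = (P**2 + (2*P**2 + P)*P) + P = (P**2 + (P + 2*P**2)*P) + P = (P**2 + P*(P + 2*P**2)) + P = P + P**2 + P*(P + 2*P**2))
t(b) + 1/M = 13*(1 + 2*13 + 2*13**2) + 1/333 = 13*(1 + 26 + 2*169) + 1/333 = 13*(1 + 26 + 338) + 1/333 = 13*365 + 1/333 = 4745 + 1/333 = 1580086/333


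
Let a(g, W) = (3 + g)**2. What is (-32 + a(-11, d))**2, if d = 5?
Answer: 1024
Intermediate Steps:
(-32 + a(-11, d))**2 = (-32 + (3 - 11)**2)**2 = (-32 + (-8)**2)**2 = (-32 + 64)**2 = 32**2 = 1024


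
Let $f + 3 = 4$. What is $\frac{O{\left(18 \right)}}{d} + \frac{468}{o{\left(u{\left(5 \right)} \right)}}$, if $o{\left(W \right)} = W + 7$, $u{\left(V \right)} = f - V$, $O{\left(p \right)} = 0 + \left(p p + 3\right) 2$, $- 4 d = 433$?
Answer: $\frac{64932}{433} \approx 149.96$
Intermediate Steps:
$d = - \frac{433}{4}$ ($d = \left(- \frac{1}{4}\right) 433 = - \frac{433}{4} \approx -108.25$)
$O{\left(p \right)} = 6 + 2 p^{2}$ ($O{\left(p \right)} = 0 + \left(p^{2} + 3\right) 2 = 0 + \left(3 + p^{2}\right) 2 = 0 + \left(6 + 2 p^{2}\right) = 6 + 2 p^{2}$)
$f = 1$ ($f = -3 + 4 = 1$)
$u{\left(V \right)} = 1 - V$
$o{\left(W \right)} = 7 + W$
$\frac{O{\left(18 \right)}}{d} + \frac{468}{o{\left(u{\left(5 \right)} \right)}} = \frac{6 + 2 \cdot 18^{2}}{- \frac{433}{4}} + \frac{468}{7 + \left(1 - 5\right)} = \left(6 + 2 \cdot 324\right) \left(- \frac{4}{433}\right) + \frac{468}{7 + \left(1 - 5\right)} = \left(6 + 648\right) \left(- \frac{4}{433}\right) + \frac{468}{7 - 4} = 654 \left(- \frac{4}{433}\right) + \frac{468}{3} = - \frac{2616}{433} + 468 \cdot \frac{1}{3} = - \frac{2616}{433} + 156 = \frac{64932}{433}$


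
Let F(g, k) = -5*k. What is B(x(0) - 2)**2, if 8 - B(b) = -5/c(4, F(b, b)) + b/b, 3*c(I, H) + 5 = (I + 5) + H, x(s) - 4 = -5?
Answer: 21904/361 ≈ 60.676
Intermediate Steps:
x(s) = -1 (x(s) = 4 - 5 = -1)
c(I, H) = H/3 + I/3 (c(I, H) = -5/3 + ((I + 5) + H)/3 = -5/3 + ((5 + I) + H)/3 = -5/3 + (5 + H + I)/3 = -5/3 + (5/3 + H/3 + I/3) = H/3 + I/3)
B(b) = 7 + 5/(4/3 - 5*b/3) (B(b) = 8 - (-5/((-5*b)/3 + (1/3)*4) + b/b) = 8 - (-5/(-5*b/3 + 4/3) + 1) = 8 - (-5/(4/3 - 5*b/3) + 1) = 8 - (1 - 5/(4/3 - 5*b/3)) = 8 + (-1 + 5/(4/3 - 5*b/3)) = 7 + 5/(4/3 - 5*b/3))
B(x(0) - 2)**2 = ((43 - 35*(-1 - 2))/(4 - 5*(-1 - 2)))**2 = ((43 - 35*(-3))/(4 - 5*(-3)))**2 = ((43 + 105)/(4 + 15))**2 = (148/19)**2 = 21904/361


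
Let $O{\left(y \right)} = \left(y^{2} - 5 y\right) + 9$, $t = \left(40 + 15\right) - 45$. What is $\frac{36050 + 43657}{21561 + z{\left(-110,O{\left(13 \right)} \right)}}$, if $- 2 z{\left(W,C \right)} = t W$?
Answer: $\frac{79707}{22111} \approx 3.6049$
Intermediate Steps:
$t = 10$ ($t = 55 - 45 = 10$)
$O{\left(y \right)} = 9 + y^{2} - 5 y$
$z{\left(W,C \right)} = - 5 W$ ($z{\left(W,C \right)} = - \frac{10 W}{2} = - 5 W$)
$\frac{36050 + 43657}{21561 + z{\left(-110,O{\left(13 \right)} \right)}} = \frac{36050 + 43657}{21561 - -550} = \frac{79707}{21561 + 550} = \frac{79707}{22111}$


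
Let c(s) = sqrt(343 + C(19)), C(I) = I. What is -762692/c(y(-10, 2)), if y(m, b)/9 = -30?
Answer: -381346*sqrt(362)/181 ≈ -40086.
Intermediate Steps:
y(m, b) = -270 (y(m, b) = 9*(-30) = -270)
c(s) = sqrt(362) (c(s) = sqrt(343 + 19) = sqrt(362))
-762692/c(y(-10, 2)) = -762692*sqrt(362)/362 = -381346*sqrt(362)/181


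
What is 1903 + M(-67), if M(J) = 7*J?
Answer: 1434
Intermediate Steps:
1903 + M(-67) = 1903 + 7*(-67) = 1903 - 469 = 1434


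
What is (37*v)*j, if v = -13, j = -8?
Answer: 3848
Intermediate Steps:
(37*v)*j = (37*(-13))*(-8) = -481*(-8) = 3848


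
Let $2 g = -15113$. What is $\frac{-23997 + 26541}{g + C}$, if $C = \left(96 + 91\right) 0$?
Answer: $- \frac{5088}{15113} \approx -0.33666$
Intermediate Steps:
$g = - \frac{15113}{2}$ ($g = \frac{1}{2} \left(-15113\right) = - \frac{15113}{2} \approx -7556.5$)
$C = 0$ ($C = 187 \cdot 0 = 0$)
$\frac{-23997 + 26541}{g + C} = \frac{-23997 + 26541}{- \frac{15113}{2} + 0} = \frac{2544}{- \frac{15113}{2}} = 2544 \left(- \frac{2}{15113}\right) = - \frac{5088}{15113}$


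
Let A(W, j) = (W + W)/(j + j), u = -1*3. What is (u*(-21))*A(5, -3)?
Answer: -105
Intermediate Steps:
u = -3
A(W, j) = W/j (A(W, j) = (2*W)/((2*j)) = (2*W)*(1/(2*j)) = W/j)
(u*(-21))*A(5, -3) = (-3*(-21))*(5/(-3)) = 63*(5*(-⅓)) = 63*(-5/3) = -105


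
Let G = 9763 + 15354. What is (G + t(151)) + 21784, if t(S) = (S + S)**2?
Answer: 138105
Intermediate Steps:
G = 25117
t(S) = 4*S**2 (t(S) = (2*S)**2 = 4*S**2)
(G + t(151)) + 21784 = (25117 + 4*151**2) + 21784 = (25117 + 4*22801) + 21784 = (25117 + 91204) + 21784 = 116321 + 21784 = 138105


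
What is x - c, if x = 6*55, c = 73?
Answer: 257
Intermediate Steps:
x = 330
x - c = 330 - 1*73 = 330 - 73 = 257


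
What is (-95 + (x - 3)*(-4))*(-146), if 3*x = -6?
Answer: 10950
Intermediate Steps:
x = -2 (x = (⅓)*(-6) = -2)
(-95 + (x - 3)*(-4))*(-146) = (-95 + (-2 - 3)*(-4))*(-146) = (-95 - 5*(-4))*(-146) = (-95 + 20)*(-146) = -75*(-146) = 10950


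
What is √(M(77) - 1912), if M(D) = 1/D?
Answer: I*√11336171/77 ≈ 43.726*I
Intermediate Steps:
√(M(77) - 1912) = √(1/77 - 1912) = √(-147223/77) = I*√11336171/77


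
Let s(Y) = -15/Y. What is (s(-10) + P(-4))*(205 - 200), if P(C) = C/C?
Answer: 25/2 ≈ 12.500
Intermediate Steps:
P(C) = 1
(s(-10) + P(-4))*(205 - 200) = (-15/(-10) + 1)*(205 - 200) = (-15*(-1/10) + 1)*5 = (3/2 + 1)*5 = (5/2)*5 = 25/2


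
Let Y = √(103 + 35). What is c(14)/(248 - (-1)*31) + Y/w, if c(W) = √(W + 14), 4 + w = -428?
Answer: -√138/432 + 2*√7/279 ≈ -0.0082270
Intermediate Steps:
w = -432 (w = -4 - 428 = -432)
c(W) = √(14 + W)
Y = √138 ≈ 11.747
c(14)/(248 - (-1)*31) + Y/w = √(14 + 14)/(248 - (-1)*31) + √138/(-432) = √28/(248 - 1*(-31)) + √138*(-1/432) = (2*√7)/(248 + 31) - √138/432 = (2*√7)/279 - √138/432 = (2*√7)*(1/279) - √138/432 = 2*√7/279 - √138/432 = -√138/432 + 2*√7/279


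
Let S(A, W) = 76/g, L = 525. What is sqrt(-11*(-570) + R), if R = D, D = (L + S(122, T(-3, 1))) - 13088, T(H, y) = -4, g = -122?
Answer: I*sqrt(23418571)/61 ≈ 79.332*I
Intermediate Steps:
S(A, W) = -38/61 (S(A, W) = 76/(-122) = 76*(-1/122) = -38/61)
D = -766381/61 (D = (525 - 38/61) - 13088 = 31987/61 - 13088 = -766381/61 ≈ -12564.)
R = -766381/61 ≈ -12564.
sqrt(-11*(-570) + R) = sqrt(-11*(-570) - 766381/61) = sqrt(6270 - 766381/61) = sqrt(-383911/61) = I*sqrt(23418571)/61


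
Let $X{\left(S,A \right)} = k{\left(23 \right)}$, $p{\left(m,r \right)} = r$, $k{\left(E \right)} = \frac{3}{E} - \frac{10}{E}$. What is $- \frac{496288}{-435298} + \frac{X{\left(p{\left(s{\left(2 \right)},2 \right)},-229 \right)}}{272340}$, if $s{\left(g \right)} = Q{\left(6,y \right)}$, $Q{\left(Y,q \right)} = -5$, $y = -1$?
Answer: $\frac{67579470719}{59274528660} \approx 1.1401$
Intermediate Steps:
$s{\left(g \right)} = -5$
$k{\left(E \right)} = - \frac{7}{E}$
$X{\left(S,A \right)} = - \frac{7}{23}$
$- \frac{496288}{-435298} + \frac{X{\left(p{\left(s{\left(2 \right)},2 \right)},-229 \right)}}{272340} = - \frac{496288}{-435298} - \frac{7}{23 \cdot 272340} = \left(-496288\right) \left(- \frac{1}{435298}\right) - \frac{7}{6263820} = \frac{248144}{217649} - \frac{7}{6263820} = \frac{67579470719}{59274528660}$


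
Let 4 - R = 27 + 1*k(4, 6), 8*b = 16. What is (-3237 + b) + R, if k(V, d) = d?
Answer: -3264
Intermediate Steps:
b = 2 (b = (1/8)*16 = 2)
R = -29 (R = 4 - (27 + 1*6) = 4 - (27 + 6) = 4 - 1*33 = 4 - 33 = -29)
(-3237 + b) + R = (-3237 + 2) - 29 = -3235 - 29 = -3264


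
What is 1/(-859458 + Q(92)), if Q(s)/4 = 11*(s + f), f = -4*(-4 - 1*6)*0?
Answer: -1/855410 ≈ -1.1690e-6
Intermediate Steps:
f = 0 (f = -4*(-4 - 6)*0 = -4*(-10)*0 = 40*0 = 0)
Q(s) = 44*s (Q(s) = 4*(11*(s + 0)) = 4*(11*s) = 44*s)
1/(-859458 + Q(92)) = 1/(-859458 + 44*92) = 1/(-859458 + 4048) = 1/(-855410) = -1/855410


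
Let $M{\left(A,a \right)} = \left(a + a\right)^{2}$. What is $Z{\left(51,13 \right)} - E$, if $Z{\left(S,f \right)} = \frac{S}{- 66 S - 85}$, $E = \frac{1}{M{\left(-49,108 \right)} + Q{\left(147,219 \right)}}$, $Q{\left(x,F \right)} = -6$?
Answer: $- \frac{140153}{9469950} \approx -0.0148$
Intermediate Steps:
$M{\left(A,a \right)} = 4 a^{2}$ ($M{\left(A,a \right)} = \left(2 a\right)^{2} = 4 a^{2}$)
$E = \frac{1}{46650}$ ($E = \frac{1}{4 \cdot 108^{2} - 6} = \frac{1}{4 \cdot 11664 - 6} = \frac{1}{46656 - 6} = \frac{1}{46650} \approx 2.1436 \cdot 10^{-5}$)
$Z{\left(S,f \right)} = \frac{S}{-85 - 66 S}$
$Z{\left(51,13 \right)} - E = \left(-1\right) 51 \frac{1}{85 + 66 \cdot 51} - \frac{1}{46650} = \left(-1\right) 51 \frac{1}{85 + 3366} - \frac{1}{46650} = \left(-1\right) 51 \cdot \frac{1}{3451} - \frac{1}{46650} = - \frac{3}{203} - \frac{1}{46650} = - \frac{140153}{9469950}$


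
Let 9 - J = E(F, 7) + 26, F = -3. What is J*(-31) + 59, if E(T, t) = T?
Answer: 493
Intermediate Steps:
J = -14 (J = 9 - (-3 + 26) = 9 - 1*23 = 9 - 23 = -14)
J*(-31) + 59 = -14*(-31) + 59 = 434 + 59 = 493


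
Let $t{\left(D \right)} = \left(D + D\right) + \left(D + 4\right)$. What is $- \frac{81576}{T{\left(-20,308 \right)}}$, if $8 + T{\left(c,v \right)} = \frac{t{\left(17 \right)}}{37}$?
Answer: $\frac{3018312}{241} \approx 12524.0$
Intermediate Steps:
$t{\left(D \right)} = 4 + 3 D$ ($t{\left(D \right)} = 2 D + \left(4 + D\right) = 4 + 3 D$)
$T{\left(c,v \right)} = - \frac{241}{37}$ ($T{\left(c,v \right)} = -8 + \frac{4 + 3 \cdot 17}{37} = -8 + \left(4 + 51\right) \frac{1}{37} = -8 + 55 \cdot \frac{1}{37} = -8 + \frac{55}{37} = - \frac{241}{37}$)
$- \frac{81576}{T{\left(-20,308 \right)}} = - \frac{81576}{- \frac{241}{37}} = \left(-81576\right) \left(- \frac{37}{241}\right) = \frac{3018312}{241}$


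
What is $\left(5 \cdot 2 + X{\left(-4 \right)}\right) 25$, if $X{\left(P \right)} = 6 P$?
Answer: $-350$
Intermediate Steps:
$\left(5 \cdot 2 + X{\left(-4 \right)}\right) 25 = \left(5 \cdot 2 + 6 \left(-4\right)\right) 25 = \left(10 - 24\right) 25 = \left(-14\right) 25 = -350$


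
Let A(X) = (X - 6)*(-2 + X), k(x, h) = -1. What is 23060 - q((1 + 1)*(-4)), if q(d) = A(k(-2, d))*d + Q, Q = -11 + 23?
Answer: 23216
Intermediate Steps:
Q = 12
A(X) = (-6 + X)*(-2 + X)
q(d) = 12 + 21*d (q(d) = (12 + (-1)² - 8*(-1))*d + 12 = (12 + 1 + 8)*d + 12 = 21*d + 12 = 12 + 21*d)
23060 - q((1 + 1)*(-4)) = 23060 - (12 + 21*((1 + 1)*(-4))) = 23060 - (12 + 21*(2*(-4))) = 23060 - (12 + 21*(-8)) = 23060 - (12 - 168) = 23060 - 1*(-156) = 23060 + 156 = 23216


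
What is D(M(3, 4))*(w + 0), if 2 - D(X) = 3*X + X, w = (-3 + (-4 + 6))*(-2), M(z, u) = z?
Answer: -20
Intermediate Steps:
w = 2 (w = (-3 + 2)*(-2) = -1*(-2) = 2)
D(X) = 2 - 4*X (D(X) = 2 - (3*X + X) = 2 - 4*X)
D(M(3, 4))*(w + 0) = (2 - 4*3)*(2 + 0) = (2 - 12)*2 = -10*2 = -20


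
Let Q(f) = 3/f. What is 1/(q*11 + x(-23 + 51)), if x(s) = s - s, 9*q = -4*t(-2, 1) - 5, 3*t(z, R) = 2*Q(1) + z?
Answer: -27/341 ≈ -0.079179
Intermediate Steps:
t(z, R) = 2 + z/3 (t(z, R) = (2*(3/1) + z)/3 = (2*(3*1) + z)/3 = (2*3 + z)/3 = (6 + z)/3 = 2 + z/3)
q = -31/27 (q = (-4*(2 + (1/3)*(-2)) - 5)/9 = (-4*(2 - 2/3) - 5)/9 = (-4*4/3 - 5)/9 = (-16/3 - 5)/9 = (1/9)*(-31/3) = -31/27 ≈ -1.1481)
x(s) = 0
1/(q*11 + x(-23 + 51)) = 1/(-31/27*11 + 0) = 1/(-341/27 + 0) = 1/(-341/27) = -27/341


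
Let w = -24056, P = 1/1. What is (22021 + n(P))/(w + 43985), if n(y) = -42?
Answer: 21979/19929 ≈ 1.1029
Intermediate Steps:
P = 1
(22021 + n(P))/(w + 43985) = (22021 - 42)/(-24056 + 43985) = 21979/19929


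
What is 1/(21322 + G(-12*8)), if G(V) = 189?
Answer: 1/21511 ≈ 4.6488e-5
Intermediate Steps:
1/(21322 + G(-12*8)) = 1/(21322 + 189) = 1/21511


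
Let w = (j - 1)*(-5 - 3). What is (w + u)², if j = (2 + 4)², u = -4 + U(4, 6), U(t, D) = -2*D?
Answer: 87616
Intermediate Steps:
u = -16 (u = -4 - 2*6 = -4 - 12 = -16)
j = 36 (j = 6² = 36)
w = -280 (w = (36 - 1)*(-5 - 3) = 35*(-8) = -280)
(w + u)² = (-280 - 16)² = (-296)² = 87616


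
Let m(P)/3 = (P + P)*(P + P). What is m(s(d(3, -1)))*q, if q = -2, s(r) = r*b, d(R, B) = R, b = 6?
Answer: -7776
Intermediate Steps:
s(r) = 6*r (s(r) = r*6 = 6*r)
m(P) = 12*P**2 (m(P) = 3*((P + P)*(P + P)) = 3*((2*P)*(2*P)) = 3*(4*P**2) = 12*P**2)
m(s(d(3, -1)))*q = (12*(6*3)**2)*(-2) = (12*18**2)*(-2) = (12*324)*(-2) = 3888*(-2) = -7776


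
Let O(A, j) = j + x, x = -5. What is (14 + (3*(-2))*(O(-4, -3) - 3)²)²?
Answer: 506944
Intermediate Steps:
O(A, j) = -5 + j (O(A, j) = j - 5 = -5 + j)
(14 + (3*(-2))*(O(-4, -3) - 3)²)² = (14 + (3*(-2))*((-5 - 3) - 3)²)² = (14 - 6*(-8 - 3)²)² = (14 - 6*(-11)²)² = (14 - 6*121)² = (14 - 726)² = (-712)² = 506944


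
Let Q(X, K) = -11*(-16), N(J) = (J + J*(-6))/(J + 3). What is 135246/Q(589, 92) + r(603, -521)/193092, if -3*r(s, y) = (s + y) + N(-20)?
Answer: 166482590561/216649224 ≈ 768.44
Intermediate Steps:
N(J) = -5*J/(3 + J) (N(J) = (J - 6*J)/(3 + J) = (-5*J)/(3 + J) = -5*J/(3 + J))
Q(X, K) = 176
r(s, y) = 100/51 - s/3 - y/3 (r(s, y) = -((s + y) - 5*(-20)/(3 - 20))/3 = -((s + y) - 5*(-20)/(-17))/3 = -((s + y) - 5*(-20)*(-1/17))/3 = -((s + y) - 100/17)/3 = -(-100/17 + s + y)/3 = 100/51 - s/3 - y/3)
135246/Q(589, 92) + r(603, -521)/193092 = 135246/176 + (100/51 - 1/3*603 - 1/3*(-521))/193092 = 135246*(1/176) + (100/51 - 201 + 521/3)*(1/193092) = 67623/88 - 1294/51*1/193092 = 67623/88 - 647/4923846 = 166482590561/216649224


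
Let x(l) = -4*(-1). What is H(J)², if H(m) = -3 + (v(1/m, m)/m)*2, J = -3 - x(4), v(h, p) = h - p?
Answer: 59049/2401 ≈ 24.594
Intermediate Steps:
x(l) = 4
J = -7 (J = -3 - 1*4 = -3 - 4 = -7)
H(m) = -3 + 2*(1/m - m)/m (H(m) = -3 + ((1/m - m)/m)*2 = -3 + 2*(1/m - m)/m)
H(J)² = (-5 + 2/(-7)²)² = (-5 + 2*(1/49))² = (-5 + 2/49)² = (-243/49)² = 59049/2401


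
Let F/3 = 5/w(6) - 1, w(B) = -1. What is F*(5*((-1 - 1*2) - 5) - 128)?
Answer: 3024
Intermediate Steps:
F = -18 (F = 3*(5/(-1) - 1) = 3*(-1*5 - 1) = 3*(-5 - 1) = 3*(-6) = -18)
F*(5*((-1 - 1*2) - 5) - 128) = -18*(5*((-1 - 1*2) - 5) - 128) = -18*(5*((-1 - 2) - 5) - 128) = -18*(5*(-3 - 5) - 128) = -18*(5*(-8) - 128) = -18*(-40 - 128) = -18*(-168) = 3024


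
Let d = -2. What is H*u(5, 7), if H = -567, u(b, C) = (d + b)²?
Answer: -5103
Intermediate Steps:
u(b, C) = (-2 + b)²
H*u(5, 7) = -567*(-2 + 5)² = -567*3² = -567*9 = -5103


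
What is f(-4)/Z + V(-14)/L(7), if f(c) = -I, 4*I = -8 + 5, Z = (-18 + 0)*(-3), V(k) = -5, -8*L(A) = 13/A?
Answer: 20173/936 ≈ 21.552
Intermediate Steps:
L(A) = -13/(8*A)
Z = 54 (Z = -18*(-3) = 54)
I = -¾ (I = (-8 + 5)/4 = (¼)*(-3) = -¾ ≈ -0.75000)
f(c) = ¾ (f(c) = -1*(-¾) = ¾)
f(-4)/Z + V(-14)/L(7) = (¾)/54 - 5/((-13/8/7)) = (¾)*(1/54) - 5/((-13/8*⅐)) = 1/72 - 5/(-13/56) = 1/72 - 5*(-56/13) = 1/72 + 280/13 = 20173/936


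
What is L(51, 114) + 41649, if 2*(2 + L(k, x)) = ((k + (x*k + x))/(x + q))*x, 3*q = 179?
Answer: 22720496/521 ≈ 43609.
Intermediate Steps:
q = 179/3 (q = (1/3)*179 = 179/3 ≈ 59.667)
L(k, x) = -2 + x*(k + x + k*x)/(2*(179/3 + x)) (L(k, x) = -2 + (((k + (x*k + x))/(x + 179/3))*x)/2 = -2 + (((k + (k*x + x))/(179/3 + x))*x)/2 = -2 + (((k + (x + k*x))/(179/3 + x))*x)/2 = -2 + (((k + x + k*x)/(179/3 + x))*x)/2 = -2 + (x*(k + x + k*x)/(179/3 + x))/2 = -2 + x*(k + x + k*x)/(2*(179/3 + x)))
L(51, 114) + 41649 = (-716 - 12*114 + 3*114**2 + 3*51*114 + 3*51*114**2)/(2*(179 + 3*114)) + 41649 = (-716 - 1368 + 3*12996 + 17442 + 3*51*12996)/(2*(179 + 342)) + 41649 = (1/2)*(-716 - 1368 + 38988 + 17442 + 1988388)/521 + 41649 = (1/2)*(1/521)*2042734 + 41649 = 1021367/521 + 41649 = 22720496/521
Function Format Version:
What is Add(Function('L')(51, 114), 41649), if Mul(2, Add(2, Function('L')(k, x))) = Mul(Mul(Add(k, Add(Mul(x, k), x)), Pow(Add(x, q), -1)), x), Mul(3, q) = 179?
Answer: Rational(22720496, 521) ≈ 43609.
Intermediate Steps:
q = Rational(179, 3) (q = Mul(Rational(1, 3), 179) = Rational(179, 3) ≈ 59.667)
Function('L')(k, x) = Add(-2, Mul(Rational(1, 2), x, Pow(Add(Rational(179, 3), x), -1), Add(k, x, Mul(k, x)))) (Function('L')(k, x) = Add(-2, Mul(Rational(1, 2), Mul(Mul(Add(k, Add(Mul(x, k), x)), Pow(Add(x, Rational(179, 3)), -1)), x))) = Add(-2, Mul(Rational(1, 2), Mul(Mul(Add(k, Add(Mul(k, x), x)), Pow(Add(Rational(179, 3), x), -1)), x))) = Add(-2, Mul(Rational(1, 2), Mul(Mul(Add(k, Add(x, Mul(k, x))), Pow(Add(Rational(179, 3), x), -1)), x))) = Add(-2, Mul(Rational(1, 2), Mul(Mul(Add(k, x, Mul(k, x)), Pow(Add(Rational(179, 3), x), -1)), x))) = Add(-2, Mul(Rational(1, 2), Mul(Mul(Pow(Add(Rational(179, 3), x), -1), Add(k, x, Mul(k, x))), x))) = Add(-2, Mul(Rational(1, 2), Mul(x, Pow(Add(Rational(179, 3), x), -1), Add(k, x, Mul(k, x))))) = Add(-2, Mul(Rational(1, 2), x, Pow(Add(Rational(179, 3), x), -1), Add(k, x, Mul(k, x)))))
Add(Function('L')(51, 114), 41649) = Add(Mul(Rational(1, 2), Pow(Add(179, Mul(3, 114)), -1), Add(-716, Mul(-12, 114), Mul(3, Pow(114, 2)), Mul(3, 51, 114), Mul(3, 51, Pow(114, 2)))), 41649) = Add(Mul(Rational(1, 2), Pow(Add(179, 342), -1), Add(-716, -1368, Mul(3, 12996), 17442, Mul(3, 51, 12996))), 41649) = Add(Mul(Rational(1, 2), Pow(521, -1), Add(-716, -1368, 38988, 17442, 1988388)), 41649) = Add(Mul(Rational(1, 2), Rational(1, 521), 2042734), 41649) = Add(Rational(1021367, 521), 41649) = Rational(22720496, 521)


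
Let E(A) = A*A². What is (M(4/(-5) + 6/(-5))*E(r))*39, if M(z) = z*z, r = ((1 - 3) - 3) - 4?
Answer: -113724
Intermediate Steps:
r = -9 (r = (-2 - 3) - 4 = -5 - 4 = -9)
M(z) = z²
E(A) = A³
(M(4/(-5) + 6/(-5))*E(r))*39 = ((4/(-5) + 6/(-5))²*(-9)³)*39 = ((4*(-⅕) + 6*(-⅕))²*(-729))*39 = ((-⅘ - 6/5)²*(-729))*39 = ((-2)²*(-729))*39 = (4*(-729))*39 = -2916*39 = -113724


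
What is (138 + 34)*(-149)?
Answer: -25628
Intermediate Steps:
(138 + 34)*(-149) = 172*(-149) = -25628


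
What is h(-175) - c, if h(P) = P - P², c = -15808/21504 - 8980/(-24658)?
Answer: -127588818577/4142544 ≈ -30800.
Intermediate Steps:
c = -1536623/4142544 (c = -15808*1/21504 - 8980*(-1/24658) = -247/336 + 4490/12329 = -1536623/4142544 ≈ -0.37094)
h(-175) - c = -175*(1 - 1*(-175)) - 1*(-1536623/4142544) = -175*(1 + 175) + 1536623/4142544 = -175*176 + 1536623/4142544 = -30800 + 1536623/4142544 = -127588818577/4142544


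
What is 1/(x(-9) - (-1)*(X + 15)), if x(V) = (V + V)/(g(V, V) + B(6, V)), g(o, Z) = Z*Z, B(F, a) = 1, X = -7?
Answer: 41/319 ≈ 0.12853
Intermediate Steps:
g(o, Z) = Z²
x(V) = 2*V/(1 + V²) (x(V) = (V + V)/(V² + 1) = (2*V)/(1 + V²) = 2*V/(1 + V²))
1/(x(-9) - (-1)*(X + 15)) = 1/(2*(-9)/(1 + (-9)²) - (-1)*(-7 + 15)) = 1/(2*(-9)/(1 + 81) - (-1)*8) = 1/(2*(-9)/82 - 1*(-8)) = 1/(2*(-9)*(1/82) + 8) = 1/(-9/41 + 8) = 1/(319/41) = 41/319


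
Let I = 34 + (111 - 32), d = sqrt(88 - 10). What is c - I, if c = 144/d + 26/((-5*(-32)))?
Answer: -9027/80 + 24*sqrt(78)/13 ≈ -96.533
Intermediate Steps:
d = sqrt(78) ≈ 8.8318
I = 113 (I = 34 + 79 = 113)
c = 13/80 + 24*sqrt(78)/13 (c = 144/(sqrt(78)) + 26/((-5*(-32))) = 144*(sqrt(78)/78) + 26/160 = 24*sqrt(78)/13 + 26*(1/160) = 24*sqrt(78)/13 + 13/80 = 13/80 + 24*sqrt(78)/13 ≈ 16.467)
c - I = (13/80 + 24*sqrt(78)/13) - 1*113 = (13/80 + 24*sqrt(78)/13) - 113 = -9027/80 + 24*sqrt(78)/13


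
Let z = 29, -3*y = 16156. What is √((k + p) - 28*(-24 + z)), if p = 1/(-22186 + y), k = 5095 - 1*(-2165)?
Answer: √48712233019378/82714 ≈ 84.380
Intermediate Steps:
k = 7260 (k = 5095 + 2165 = 7260)
y = -16156/3 (y = -⅓*16156 = -16156/3 ≈ -5385.3)
p = -3/82714 (p = 1/(-22186 - 16156/3) = 1/(-82714/3) = -3/82714 ≈ -3.6270e-5)
√((k + p) - 28*(-24 + z)) = √((7260 - 3/82714) - 28*(-24 + 29)) = √(600503637/82714 - 28*5) = √(600503637/82714 - 140) = √(588923677/82714) = √48712233019378/82714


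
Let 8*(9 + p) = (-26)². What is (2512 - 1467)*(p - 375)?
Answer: -625955/2 ≈ -3.1298e+5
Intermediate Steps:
p = 151/2 (p = -9 + (⅛)*(-26)² = -9 + (⅛)*676 = -9 + 169/2 = 151/2 ≈ 75.500)
(2512 - 1467)*(p - 375) = (2512 - 1467)*(151/2 - 375) = 1045*(-599/2) = -625955/2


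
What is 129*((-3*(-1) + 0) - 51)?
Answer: -6192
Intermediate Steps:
129*((-3*(-1) + 0) - 51) = 129*((3 + 0) - 51) = 129*(3 - 51) = 129*(-48) = -6192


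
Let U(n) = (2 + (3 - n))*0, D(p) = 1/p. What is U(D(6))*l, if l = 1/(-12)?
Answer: 0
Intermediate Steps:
U(n) = 0 (U(n) = (5 - n)*0 = 0)
l = -1/12 ≈ -0.083333
U(D(6))*l = 0*(-1/12) = 0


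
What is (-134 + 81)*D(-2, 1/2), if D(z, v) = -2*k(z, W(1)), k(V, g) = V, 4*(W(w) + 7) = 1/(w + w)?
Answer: -212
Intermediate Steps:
W(w) = -7 + 1/(8*w) (W(w) = -7 + 1/(4*(w + w)) = -7 + 1/(4*((2*w))) = -7 + (1/(2*w))/4 = -7 + 1/(8*w))
D(z, v) = -2*z
(-134 + 81)*D(-2, 1/2) = (-134 + 81)*(-2*(-2)) = -53*4 = -212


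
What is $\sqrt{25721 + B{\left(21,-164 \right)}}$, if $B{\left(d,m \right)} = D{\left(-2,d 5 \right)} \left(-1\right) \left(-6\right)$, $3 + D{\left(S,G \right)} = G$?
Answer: $\sqrt{26333} \approx 162.27$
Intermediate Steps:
$D{\left(S,G \right)} = -3 + G$
$B{\left(d,m \right)} = -18 + 30 d$ ($B{\left(d,m \right)} = \left(-3 + d 5\right) \left(-1\right) \left(-6\right) = \left(-3 + 5 d\right) \left(-1\right) \left(-6\right) = \left(3 - 5 d\right) \left(-6\right) = -18 + 30 d$)
$\sqrt{25721 + B{\left(21,-164 \right)}} = \sqrt{25721 + \left(-18 + 30 \cdot 21\right)} = \sqrt{25721 + \left(-18 + 630\right)} = \sqrt{25721 + 612} = \sqrt{26333}$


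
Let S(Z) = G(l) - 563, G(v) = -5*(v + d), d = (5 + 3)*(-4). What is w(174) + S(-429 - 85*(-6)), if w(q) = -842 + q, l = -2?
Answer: -1061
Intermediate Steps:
d = -32 (d = 8*(-4) = -32)
G(v) = 160 - 5*v (G(v) = -5*(v - 32) = -5*(-32 + v) = 160 - 5*v)
S(Z) = -393 (S(Z) = (160 - 5*(-2)) - 563 = (160 + 10) - 563 = 170 - 563 = -393)
w(174) + S(-429 - 85*(-6)) = (-842 + 174) - 393 = -668 - 393 = -1061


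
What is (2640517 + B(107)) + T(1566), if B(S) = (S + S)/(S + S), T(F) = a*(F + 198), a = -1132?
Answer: 643670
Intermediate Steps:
T(F) = -224136 - 1132*F (T(F) = -1132*(F + 198) = -1132*(198 + F) = -224136 - 1132*F)
B(S) = 1 (B(S) = (2*S)/((2*S)) = (2*S)*(1/(2*S)) = 1)
(2640517 + B(107)) + T(1566) = (2640517 + 1) + (-224136 - 1132*1566) = 2640518 + (-224136 - 1772712) = 2640518 - 1996848 = 643670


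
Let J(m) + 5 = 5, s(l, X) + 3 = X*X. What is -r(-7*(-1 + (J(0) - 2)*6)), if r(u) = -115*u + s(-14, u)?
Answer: 2187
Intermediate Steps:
s(l, X) = -3 + X² (s(l, X) = -3 + X*X = -3 + X²)
J(m) = 0 (J(m) = -5 + 5 = 0)
r(u) = -3 + u² - 115*u (r(u) = -115*u + (-3 + u²) = -3 + u² - 115*u)
-r(-7*(-1 + (J(0) - 2)*6)) = -(-3 + (-7*(-1 + (0 - 2)*6))² - (-805)*(-1 + (0 - 2)*6)) = -(-3 + (-7*(-1 - 2*6))² - (-805)*(-1 - 2*6)) = -(-3 + (-7*(-1 - 12))² - (-805)*(-1 - 12)) = -(-3 + (-7*(-13))² - (-805)*(-13)) = -(-3 + 91² - 115*91) = -(-3 + 8281 - 10465) = -1*(-2187) = 2187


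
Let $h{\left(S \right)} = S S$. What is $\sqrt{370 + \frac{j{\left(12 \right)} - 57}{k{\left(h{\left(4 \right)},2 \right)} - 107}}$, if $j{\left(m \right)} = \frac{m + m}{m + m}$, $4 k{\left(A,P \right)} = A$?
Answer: $\frac{\sqrt{3931098}}{103} \approx 19.25$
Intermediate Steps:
$h{\left(S \right)} = S^{2}$
$k{\left(A,P \right)} = \frac{A}{4}$
$j{\left(m \right)} = 1$ ($j{\left(m \right)} = \frac{2 m}{2 m} = 2 m \frac{1}{2 m} = 1$)
$\sqrt{370 + \frac{j{\left(12 \right)} - 57}{k{\left(h{\left(4 \right)},2 \right)} - 107}} = \sqrt{370 + \frac{1 - 57}{\frac{4^{2}}{4} - 107}} = \sqrt{370 - \frac{56}{\frac{1}{4} \cdot 16 - 107}} = \sqrt{370 - \frac{56}{4 - 107}} = \sqrt{370 - \frac{56}{-103}} = \sqrt{370 - - \frac{56}{103}} = \sqrt{370 + \frac{56}{103}} = \sqrt{\frac{38166}{103}} = \frac{\sqrt{3931098}}{103}$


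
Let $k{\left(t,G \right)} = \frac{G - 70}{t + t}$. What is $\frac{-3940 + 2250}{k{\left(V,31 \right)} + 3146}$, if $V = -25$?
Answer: $- \frac{500}{931} \approx -0.53706$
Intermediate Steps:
$k{\left(t,G \right)} = \frac{-70 + G}{2 t}$
$\frac{-3940 + 2250}{k{\left(V,31 \right)} + 3146} = \frac{-3940 + 2250}{\frac{-70 + 31}{2 \left(-25\right)} + 3146} = - \frac{1690}{\frac{1}{2} \left(- \frac{1}{25}\right) \left(-39\right) + 3146} = - \frac{1690}{\frac{39}{50} + 3146} = - \frac{1690}{\frac{157339}{50}} = \left(-1690\right) \frac{50}{157339} = - \frac{500}{931}$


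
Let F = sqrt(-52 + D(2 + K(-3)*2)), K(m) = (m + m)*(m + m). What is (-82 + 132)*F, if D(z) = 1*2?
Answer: 250*I*sqrt(2) ≈ 353.55*I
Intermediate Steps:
K(m) = 4*m**2 (K(m) = (2*m)*(2*m) = 4*m**2)
D(z) = 2
F = 5*I*sqrt(2) (F = sqrt(-52 + 2) = sqrt(-50) = 5*I*sqrt(2) ≈ 7.0711*I)
(-82 + 132)*F = (-82 + 132)*(5*I*sqrt(2)) = 50*(5*I*sqrt(2)) = 250*I*sqrt(2)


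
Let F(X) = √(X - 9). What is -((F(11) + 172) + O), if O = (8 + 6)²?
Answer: -368 - √2 ≈ -369.41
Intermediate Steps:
F(X) = √(-9 + X)
O = 196 (O = 14² = 196)
-((F(11) + 172) + O) = -((√(-9 + 11) + 172) + 196) = -((√2 + 172) + 196) = -((172 + √2) + 196) = -(368 + √2) = -368 - √2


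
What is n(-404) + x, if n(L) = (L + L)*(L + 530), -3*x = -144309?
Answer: -53705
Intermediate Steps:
x = 48103 (x = -1/3*(-144309) = 48103)
n(L) = 2*L*(530 + L) (n(L) = (2*L)*(530 + L) = 2*L*(530 + L))
n(-404) + x = 2*(-404)*(530 - 404) + 48103 = 2*(-404)*126 + 48103 = -101808 + 48103 = -53705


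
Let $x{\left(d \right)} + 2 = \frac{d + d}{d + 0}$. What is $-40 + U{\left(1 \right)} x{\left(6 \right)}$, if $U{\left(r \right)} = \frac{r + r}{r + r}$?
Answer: $-40$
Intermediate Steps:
$U{\left(r \right)} = 1$ ($U{\left(r \right)} = \frac{2 r}{2 r} = 2 r \frac{1}{2 r} = 1$)
$x{\left(d \right)} = 0$ ($x{\left(d \right)} = -2 + \frac{d + d}{d + 0} = -2 + \frac{2 d}{d} = -2 + 2 = 0$)
$-40 + U{\left(1 \right)} x{\left(6 \right)} = -40 + 1 \cdot 0 = -40 + 0 = -40$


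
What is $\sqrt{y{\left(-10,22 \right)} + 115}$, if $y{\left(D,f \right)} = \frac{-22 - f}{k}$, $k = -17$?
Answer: $\frac{\sqrt{33983}}{17} \approx 10.844$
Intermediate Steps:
$y{\left(D,f \right)} = \frac{22}{17} + \frac{f}{17}$ ($y{\left(D,f \right)} = \frac{-22 - f}{-17} = \left(-22 - f\right) \left(- \frac{1}{17}\right) = \frac{22}{17} + \frac{f}{17}$)
$\sqrt{y{\left(-10,22 \right)} + 115} = \sqrt{\left(\frac{22}{17} + \frac{1}{17} \cdot 22\right) + 115} = \sqrt{\left(\frac{22}{17} + \frac{22}{17}\right) + 115} = \sqrt{\frac{44}{17} + 115} = \sqrt{\frac{1999}{17}} = \frac{\sqrt{33983}}{17}$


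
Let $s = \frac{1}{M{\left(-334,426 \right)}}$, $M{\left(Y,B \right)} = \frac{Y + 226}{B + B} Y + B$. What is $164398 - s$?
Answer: $\frac{5466562225}{33252} \approx 1.644 \cdot 10^{5}$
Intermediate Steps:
$M{\left(Y,B \right)} = B + \frac{Y \left(226 + Y\right)}{2 B}$ ($M{\left(Y,B \right)} = \frac{226 + Y}{2 B} Y + B = \frac{Y \left(226 + Y\right)}{2 B} + B = B + \frac{Y \left(226 + Y\right)}{2 B}$)
$s = \frac{71}{33252}$ ($s = \frac{1}{\frac{1}{426} \left(426^{2} + \frac{\left(-334\right)^{2}}{2} + 113 \left(-334\right)\right)} = \frac{1}{\frac{1}{426} \left(181476 + \frac{1}{2} \cdot 111556 - 37742\right)} = \frac{1}{\frac{1}{426} \left(181476 + 55778 - 37742\right)} = \frac{1}{\frac{1}{426} \cdot 199512} = \frac{1}{\frac{33252}{71}} = \frac{71}{33252} \approx 0.0021352$)
$164398 - s = 164398 - \frac{71}{33252} = \frac{5466562225}{33252}$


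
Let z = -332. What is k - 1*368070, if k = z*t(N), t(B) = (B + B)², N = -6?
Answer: -415878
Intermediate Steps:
t(B) = 4*B² (t(B) = (2*B)² = 4*B²)
k = -47808 (k = -1328*(-6)² = -1328*36 = -332*144 = -47808)
k - 1*368070 = -47808 - 1*368070 = -47808 - 368070 = -415878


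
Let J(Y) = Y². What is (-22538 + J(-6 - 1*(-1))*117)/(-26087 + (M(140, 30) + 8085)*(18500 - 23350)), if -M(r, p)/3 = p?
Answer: 19613/38801837 ≈ 0.00050547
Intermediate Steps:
M(r, p) = -3*p
(-22538 + J(-6 - 1*(-1))*117)/(-26087 + (M(140, 30) + 8085)*(18500 - 23350)) = (-22538 + (-6 - 1*(-1))²*117)/(-26087 + (-3*30 + 8085)*(18500 - 23350)) = (-22538 + (-6 + 1)²*117)/(-26087 + (-90 + 8085)*(-4850)) = (-22538 + (-5)²*117)/(-26087 + 7995*(-4850)) = (-22538 + 25*117)/(-26087 - 38775750) = (-22538 + 2925)/(-38801837) = -19613*(-1/38801837) = 19613/38801837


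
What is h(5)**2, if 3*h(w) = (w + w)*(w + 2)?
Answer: 4900/9 ≈ 544.44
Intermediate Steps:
h(w) = 2*w*(2 + w)/3 (h(w) = ((w + w)*(w + 2))/3 = ((2*w)*(2 + w))/3 = (2*w*(2 + w))/3 = 2*w*(2 + w)/3)
h(5)**2 = ((2/3)*5*(2 + 5))**2 = ((2/3)*5*7)**2 = (70/3)**2 = 4900/9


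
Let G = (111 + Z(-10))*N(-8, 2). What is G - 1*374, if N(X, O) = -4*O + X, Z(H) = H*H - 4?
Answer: -3686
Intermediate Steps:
Z(H) = -4 + H² (Z(H) = H² - 4 = -4 + H²)
N(X, O) = X - 4*O
G = -3312 (G = (111 + (-4 + (-10)²))*(-8 - 4*2) = (111 + (-4 + 100))*(-8 - 8) = (111 + 96)*(-16) = 207*(-16) = -3312)
G - 1*374 = -3312 - 1*374 = -3312 - 374 = -3686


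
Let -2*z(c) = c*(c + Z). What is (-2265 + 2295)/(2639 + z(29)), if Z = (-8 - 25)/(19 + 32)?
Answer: 255/18937 ≈ 0.013466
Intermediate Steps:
Z = -11/17 (Z = -33/51 = -33*1/51 = -11/17 ≈ -0.64706)
z(c) = -c*(-11/17 + c)/2 (z(c) = -c*(c - 11/17)/2 = -c*(-11/17 + c)/2)
(-2265 + 2295)/(2639 + z(29)) = (-2265 + 2295)/(2639 + (1/34)*29*(11 - 17*29)) = 30/(2639 + (1/34)*29*(11 - 493)) = 30/(2639 + (1/34)*29*(-482)) = 30/(2639 - 6989/17) = 30/(37874/17) = 30*(17/37874) = 255/18937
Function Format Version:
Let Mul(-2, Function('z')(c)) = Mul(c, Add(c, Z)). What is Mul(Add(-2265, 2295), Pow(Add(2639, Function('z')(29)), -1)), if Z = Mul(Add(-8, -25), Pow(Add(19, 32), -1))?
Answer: Rational(255, 18937) ≈ 0.013466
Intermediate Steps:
Z = Rational(-11, 17) (Z = Mul(-33, Pow(51, -1)) = Mul(-33, Rational(1, 51)) = Rational(-11, 17) ≈ -0.64706)
Function('z')(c) = Mul(Rational(-1, 2), c, Add(Rational(-11, 17), c)) (Function('z')(c) = Mul(Rational(-1, 2), Mul(c, Add(c, Rational(-11, 17)))) = Mul(Rational(-1, 2), Mul(c, Add(Rational(-11, 17), c))) = Mul(Rational(-1, 2), c, Add(Rational(-11, 17), c)))
Mul(Add(-2265, 2295), Pow(Add(2639, Function('z')(29)), -1)) = Mul(Add(-2265, 2295), Pow(Add(2639, Mul(Rational(1, 34), 29, Add(11, Mul(-17, 29)))), -1)) = Mul(30, Pow(Add(2639, Mul(Rational(1, 34), 29, Add(11, -493))), -1)) = Mul(30, Pow(Add(2639, Mul(Rational(1, 34), 29, -482)), -1)) = Mul(30, Pow(Add(2639, Rational(-6989, 17)), -1)) = Mul(30, Pow(Rational(37874, 17), -1)) = Mul(30, Rational(17, 37874)) = Rational(255, 18937)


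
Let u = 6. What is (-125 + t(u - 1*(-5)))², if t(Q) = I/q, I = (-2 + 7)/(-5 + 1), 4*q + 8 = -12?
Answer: 249001/16 ≈ 15563.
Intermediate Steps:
q = -5 (q = -2 + (¼)*(-12) = -2 - 3 = -5)
I = -5/4 (I = 5/(-4) = 5*(-¼) = -5/4 ≈ -1.2500)
t(Q) = ¼ (t(Q) = -5/4/(-5) = -5/4*(-⅕) = ¼)
(-125 + t(u - 1*(-5)))² = (-125 + ¼)² = (-499/4)² = 249001/16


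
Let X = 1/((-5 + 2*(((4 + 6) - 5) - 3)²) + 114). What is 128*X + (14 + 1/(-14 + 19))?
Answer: 8947/585 ≈ 15.294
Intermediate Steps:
X = 1/117 (X = 1/((-5 + 2*((10 - 5) - 3)²) + 114) = 1/((-5 + 2*(5 - 3)²) + 114) = 1/((-5 + 2*2²) + 114) = 1/((-5 + 2*4) + 114) = 1/((-5 + 8) + 114) = 1/(3 + 114) = 1/117 ≈ 0.0085470)
128*X + (14 + 1/(-14 + 19)) = 128*(1/117) + (14 + 1/(-14 + 19)) = 128/117 + (14 + 1/5) = 128/117 + (14 + ⅕) = 128/117 + 71/5 = 8947/585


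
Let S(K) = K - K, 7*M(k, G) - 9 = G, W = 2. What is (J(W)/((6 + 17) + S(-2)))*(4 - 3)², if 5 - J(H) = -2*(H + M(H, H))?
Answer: 85/161 ≈ 0.52795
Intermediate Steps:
M(k, G) = 9/7 + G/7
J(H) = 53/7 + 16*H/7 (J(H) = 5 - (-2)*(H + (9/7 + H/7)) = 5 - (-2)*(9/7 + 8*H/7) = 5 - (-18/7 - 16*H/7) = 5 + (18/7 + 16*H/7) = 53/7 + 16*H/7)
S(K) = 0
(J(W)/((6 + 17) + S(-2)))*(4 - 3)² = ((53/7 + (16/7)*2)/((6 + 17) + 0))*(4 - 3)² = ((53/7 + 32/7)/(23 + 0))*1² = ((85/7)/23)*1 = ((85/7)*(1/23))*1 = (85/161)*1 = 85/161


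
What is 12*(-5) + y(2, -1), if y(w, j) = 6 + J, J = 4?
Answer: -50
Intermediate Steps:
y(w, j) = 10 (y(w, j) = 6 + 4 = 10)
12*(-5) + y(2, -1) = 12*(-5) + 10 = -60 + 10 = -50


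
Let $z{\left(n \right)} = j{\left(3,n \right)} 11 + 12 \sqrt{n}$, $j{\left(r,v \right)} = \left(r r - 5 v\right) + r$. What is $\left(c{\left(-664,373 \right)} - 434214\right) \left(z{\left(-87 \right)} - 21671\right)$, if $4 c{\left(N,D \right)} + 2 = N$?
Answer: $7277610897 - 5212566 i \sqrt{87} \approx 7.2776 \cdot 10^{9} - 4.862 \cdot 10^{7} i$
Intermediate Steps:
$j{\left(r,v \right)} = r + r^{2} - 5 v$ ($j{\left(r,v \right)} = \left(r^{2} - 5 v\right) + r = r + r^{2} - 5 v$)
$c{\left(N,D \right)} = - \frac{1}{2} + \frac{N}{4}$
$z{\left(n \right)} = 132 - 55 n + 12 \sqrt{n}$ ($z{\left(n \right)} = \left(3 + 3^{2} - 5 n\right) 11 + 12 \sqrt{n} = \left(3 + 9 - 5 n\right) 11 + 12 \sqrt{n} = \left(12 - 5 n\right) 11 + 12 \sqrt{n} = \left(132 - 55 n\right) + 12 \sqrt{n} = 132 - 55 n + 12 \sqrt{n}$)
$\left(c{\left(-664,373 \right)} - 434214\right) \left(z{\left(-87 \right)} - 21671\right) = \left(\left(- \frac{1}{2} + \frac{1}{4} \left(-664\right)\right) - 434214\right) \left(\left(132 - -4785 + 12 \sqrt{-87}\right) - 21671\right) = \left(\left(- \frac{1}{2} - 166\right) - 434214\right) \left(\left(132 + 4785 + 12 i \sqrt{87}\right) - 21671\right) = \left(- \frac{333}{2} - 434214\right) \left(\left(132 + 4785 + 12 i \sqrt{87}\right) - 21671\right) = - \frac{868761 \left(\left(4917 + 12 i \sqrt{87}\right) - 21671\right)}{2} = - \frac{868761 \left(-16754 + 12 i \sqrt{87}\right)}{2} = 7277610897 - 5212566 i \sqrt{87}$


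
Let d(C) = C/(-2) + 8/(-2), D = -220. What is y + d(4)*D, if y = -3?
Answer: 1317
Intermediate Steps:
d(C) = -4 - C/2 (d(C) = C*(-½) + 8*(-½) = -C/2 - 4 = -4 - C/2)
y + d(4)*D = -3 + (-4 - ½*4)*(-220) = -3 + (-4 - 2)*(-220) = -3 - 6*(-220) = -3 + 1320 = 1317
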